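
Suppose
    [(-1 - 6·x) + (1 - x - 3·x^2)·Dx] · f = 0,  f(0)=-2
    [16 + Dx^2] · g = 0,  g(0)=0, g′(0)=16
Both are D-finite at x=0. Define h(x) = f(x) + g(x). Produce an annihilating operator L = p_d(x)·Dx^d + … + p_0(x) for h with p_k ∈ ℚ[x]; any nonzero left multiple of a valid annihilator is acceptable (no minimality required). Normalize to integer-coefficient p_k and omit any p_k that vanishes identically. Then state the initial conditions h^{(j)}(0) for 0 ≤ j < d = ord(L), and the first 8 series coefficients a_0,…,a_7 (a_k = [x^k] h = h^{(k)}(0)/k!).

f: a_k = -2, -2, -8, -14, -38, -80, -194, -434, …
g: a_k = 0, 16, 0, -128/3, 0, 512/15, 0, -4096/315, …
f+g: L₀ = lclm(L_f,L_g), ord ≤ 1+2.
L = (464 + 2816·x + 416·x^2 + 2112·x^3 + 5760·x^4 + 6912·x^5) + (-192 + 304·x + 672·x^2 - 1312·x^3 - 1008·x^4 + 3456·x^5 + 3456·x^6)·Dx + (29 + 176·x + 26·x^2 + 132·x^3 + 360·x^4 + 432·x^5)·Dx^2 + (-12 + 19·x + 42·x^2 - 82·x^3 - 63·x^4 + 216·x^5 + 216·x^6)·Dx^3  (order 3).
h: a_k = -2, 14, -8, -170/3, -38, -688/15, -194, -140806/315, …
ICs: h(0) = -2, h′(0) = 14, h′′(0) = -16.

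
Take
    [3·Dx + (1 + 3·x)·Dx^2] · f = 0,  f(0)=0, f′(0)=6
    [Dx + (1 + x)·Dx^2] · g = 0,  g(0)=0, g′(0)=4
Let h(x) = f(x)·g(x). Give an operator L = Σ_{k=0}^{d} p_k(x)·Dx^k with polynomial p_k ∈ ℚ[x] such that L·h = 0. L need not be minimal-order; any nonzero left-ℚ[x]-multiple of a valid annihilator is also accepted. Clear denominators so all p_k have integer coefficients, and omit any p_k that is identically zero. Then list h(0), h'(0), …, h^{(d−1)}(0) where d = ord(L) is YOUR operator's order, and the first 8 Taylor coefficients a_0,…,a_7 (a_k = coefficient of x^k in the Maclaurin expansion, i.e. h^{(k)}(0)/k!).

L = (30 + 72·x + 54·x^2)·Dx + (76 + 354·x + 540·x^2 + 270·x^3)·Dx^2 + (29 + 200·x + 486·x^2 + 504·x^3 + 189·x^4)·Dx^3 + (2 + 19·x + 68·x^2 + 114·x^3 + 90·x^4 + 27·x^5)·Dx^4  (order 4).
h: a_k = 0, 0, 24, -48, 98, -216, 2538/5, -6248/5, …
ICs: h(0) = 0, h′(0) = 0, h′′(0) = 48, h′′′(0) = -288.

f: a_k = 0, 6, -9, 18, -81/2, 486/5, -243, 4374/7, …
g: a_k = 0, 4, -2, 4/3, -1, 4/5, -2/3, 4/7, …
h₀=f·g: eliminate ⇒ L₀, order ≤ 2·2.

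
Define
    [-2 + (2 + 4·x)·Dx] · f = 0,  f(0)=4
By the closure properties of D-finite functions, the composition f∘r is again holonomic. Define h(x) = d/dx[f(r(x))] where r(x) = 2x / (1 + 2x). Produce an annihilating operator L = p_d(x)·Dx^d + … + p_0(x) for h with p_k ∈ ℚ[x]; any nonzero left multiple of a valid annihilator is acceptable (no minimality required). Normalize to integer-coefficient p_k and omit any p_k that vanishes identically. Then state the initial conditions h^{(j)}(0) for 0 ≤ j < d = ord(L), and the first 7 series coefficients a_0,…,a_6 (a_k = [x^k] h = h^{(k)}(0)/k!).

f: a_k = 4, 4, -2, 2, -5/2, 7/2, -21/4, …
Change of var in L_f (x↦r) gives L₀.
h₀' ⇒ L via d/dx closure of L₀.
L = (-6 - 24·x) + (-1 - 8·x - 12·x^2)·Dx  (order 1).
h: a_k = 8, -48, 240, -1184, 6000, -31392, 168672, …
ICs: h(0) = 8.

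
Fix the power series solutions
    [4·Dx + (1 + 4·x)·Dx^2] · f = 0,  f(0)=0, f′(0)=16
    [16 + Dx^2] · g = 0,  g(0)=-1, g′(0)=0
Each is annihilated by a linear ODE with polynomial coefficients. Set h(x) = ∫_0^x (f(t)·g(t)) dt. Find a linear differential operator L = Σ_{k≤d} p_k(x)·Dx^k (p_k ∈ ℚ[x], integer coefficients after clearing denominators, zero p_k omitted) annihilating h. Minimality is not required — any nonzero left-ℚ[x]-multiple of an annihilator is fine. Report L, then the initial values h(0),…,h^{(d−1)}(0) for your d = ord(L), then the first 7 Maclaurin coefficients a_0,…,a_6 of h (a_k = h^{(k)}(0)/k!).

L = (-768 + 6144·x + 77824·x^2 + 262144·x^3 + 262144·x^4)·Dx + (256 + 5120·x + 24576·x^2 + 32768·x^3)·Dx^2 + (1280·x + 10752·x^2 + 32768·x^3 + 32768·x^4)·Dx^3 + (16 + 320·x + 1536·x^2 + 2048·x^3)·Dx^4 + (3 + 56·x + 368·x^2 + 1024·x^3 + 1024·x^4)·Dx^5  (order 5).
h: a_k = 0, 0, -8, 32/3, 32/3, 0, -256/5, …
ICs: h(0) = 0, h′(0) = 0, h′′(0) = -16, h′′′(0) = 64, h′′′′(0) = 256.

f: a_k = 0, 16, -32, 256/3, -256, 4096/5, -8192/3, …
g: a_k = -1, 0, 8, 0, -32/3, 0, 256/45, …
L₀ := L_f ⊗_s L_g (sym. prod.), ord ≤ 4.
Integrate: L := L₀·Dx.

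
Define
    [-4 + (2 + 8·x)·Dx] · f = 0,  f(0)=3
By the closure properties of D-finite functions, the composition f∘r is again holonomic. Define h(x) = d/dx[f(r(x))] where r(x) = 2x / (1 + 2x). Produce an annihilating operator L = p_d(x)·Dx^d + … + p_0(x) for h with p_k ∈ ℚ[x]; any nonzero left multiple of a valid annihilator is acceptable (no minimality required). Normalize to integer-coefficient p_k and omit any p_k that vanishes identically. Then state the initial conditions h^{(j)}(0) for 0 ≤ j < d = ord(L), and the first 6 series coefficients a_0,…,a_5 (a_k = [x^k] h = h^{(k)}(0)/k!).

f: a_k = 3, 6, -6, 12, -30, 84, …
h₀=f(r): pull back L_f along r ⇒ L₀.
h₀' ⇒ L via d/dx closure of L₀.
L = (-8 - 40·x) + (-1 - 12·x - 20·x^2)·Dx  (order 1).
h: a_k = 12, -96, 720, -5760, 48960, -433152, …
ICs: h(0) = 12.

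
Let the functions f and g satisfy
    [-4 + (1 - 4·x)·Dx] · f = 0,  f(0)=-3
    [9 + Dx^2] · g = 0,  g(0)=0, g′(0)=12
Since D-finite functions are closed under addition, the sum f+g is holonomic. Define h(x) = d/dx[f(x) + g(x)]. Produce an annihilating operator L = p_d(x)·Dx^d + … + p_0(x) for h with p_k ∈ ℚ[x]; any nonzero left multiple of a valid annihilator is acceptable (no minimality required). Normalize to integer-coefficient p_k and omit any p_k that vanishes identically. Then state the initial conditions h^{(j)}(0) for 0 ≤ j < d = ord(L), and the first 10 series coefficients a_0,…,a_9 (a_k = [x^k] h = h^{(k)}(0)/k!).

f: a_k = -3, -12, -48, -192, -768, -3072, -12288, -49152, -196608, -786432, …
g: a_k = 0, 12, 0, -18, 0, 81/10, 0, -243/140, 0, 243/1120, …
h₀=f+g: left-lcm gives L₀, ord ≤ 3.
Differentiate: ansatz ord ≤ ord L₀ ⇒ L.
L = (4824 - 1728·x + 3456·x^2) + (-315 + 1476·x - 1296·x^2 + 1728·x^3)·Dx + (536 - 192·x + 384·x^2)·Dx^2 + (-35 + 164·x - 144·x^2 + 192·x^3)·Dx^3  (order 3).
h: a_k = 0, -96, -630, -3072, -30639/2, -73728, -6881523/20, -1572864, -7927232373/1120, -31457280, …
ICs: h(0) = 0, h′(0) = -96, h′′(0) = -1260.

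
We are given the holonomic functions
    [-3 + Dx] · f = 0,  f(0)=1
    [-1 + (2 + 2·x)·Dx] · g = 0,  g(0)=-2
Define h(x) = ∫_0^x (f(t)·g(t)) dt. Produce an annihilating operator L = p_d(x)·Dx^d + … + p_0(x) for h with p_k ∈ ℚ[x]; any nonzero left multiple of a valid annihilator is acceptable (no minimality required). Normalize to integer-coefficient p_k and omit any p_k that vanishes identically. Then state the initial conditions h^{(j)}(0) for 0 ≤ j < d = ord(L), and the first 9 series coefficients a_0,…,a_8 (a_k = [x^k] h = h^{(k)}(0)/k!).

L = (-7 - 6·x)·Dx + (2 + 2·x)·Dx^2  (order 2).
h: a_k = 0, -2, -7/2, -47/12, -103/32, -667/320, -4277/3840, -9063/17920, -57333/286720, …
ICs: h(0) = 0, h′(0) = -2.

f: a_k = 1, 3, 9/2, 9/2, 27/8, 81/40, 81/80, 243/560, 729/4480, …
g: a_k = -2, -1, 1/4, -1/8, 5/64, -7/128, 21/512, -33/1024, 429/16384, …
L₀ := L_f ⊗_s L_g (sym. prod.), ord ≤ 1.
Integrate: L := L₀·Dx.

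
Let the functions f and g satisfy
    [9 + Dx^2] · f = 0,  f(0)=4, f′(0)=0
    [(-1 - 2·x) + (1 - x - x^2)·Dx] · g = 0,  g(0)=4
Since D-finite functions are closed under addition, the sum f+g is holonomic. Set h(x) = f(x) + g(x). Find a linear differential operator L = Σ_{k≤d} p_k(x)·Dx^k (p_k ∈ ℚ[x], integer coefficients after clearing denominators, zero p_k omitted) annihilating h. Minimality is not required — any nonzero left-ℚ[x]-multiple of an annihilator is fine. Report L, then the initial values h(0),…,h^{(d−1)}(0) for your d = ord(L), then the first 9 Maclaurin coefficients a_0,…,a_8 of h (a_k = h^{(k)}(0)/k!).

L = (-243 - 432·x + 81·x^2 - 216·x^3 - 405·x^4 - 162·x^5) + (117 - 225·x - 36·x^2 + 297·x^3 - 54·x^4 - 243·x^5 - 81·x^6)·Dx + (-27 - 48·x + 9·x^2 - 24·x^3 - 45·x^4 - 18·x^5)·Dx^2 + (13 - 25·x - 4·x^2 + 33·x^3 - 6·x^4 - 27·x^5 - 9·x^6)·Dx^3  (order 3).
h: a_k = 8, 4, -10, 12, 67/2, 32, 959/20, 84, 153049/1120, …
ICs: h(0) = 8, h′(0) = 4, h′′(0) = -20.

f: a_k = 4, 0, -18, 0, 27/2, 0, -81/20, 0, 729/1120, …
g: a_k = 4, 4, 8, 12, 20, 32, 52, 84, 136, …
Weyl lclm of L_f,L_g ⇒ L₀ (ord ≤ 3).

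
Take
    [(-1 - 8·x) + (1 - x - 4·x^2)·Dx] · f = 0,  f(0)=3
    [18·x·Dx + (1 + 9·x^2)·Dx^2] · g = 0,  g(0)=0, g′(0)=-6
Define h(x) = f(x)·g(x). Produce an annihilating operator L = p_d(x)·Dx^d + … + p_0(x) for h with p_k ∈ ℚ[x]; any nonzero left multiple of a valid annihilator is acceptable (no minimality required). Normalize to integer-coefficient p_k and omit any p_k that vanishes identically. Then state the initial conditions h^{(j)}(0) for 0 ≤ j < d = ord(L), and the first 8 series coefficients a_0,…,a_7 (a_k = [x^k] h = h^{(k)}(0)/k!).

f: a_k = 3, 3, 15, 27, 87, 195, 543, 1323, …
g: a_k = 0, -6, 0, 18, 0, -486/5, 0, 4374/7, …
Product ⇒ symmetric product L₀, ord ≤ 2.
L = (8 + 18·x + 216·x^2) + (2 - 2·x + 36·x^2 + 216·x^3)·Dx + (-1 + x - 5·x^2 + 9·x^3 + 36·x^4)·Dx^2  (order 2).
h: a_k = 0, -18, -18, -36, -108, -2718/5, -4878/5, -8928/7, …
ICs: h(0) = 0, h′(0) = -18.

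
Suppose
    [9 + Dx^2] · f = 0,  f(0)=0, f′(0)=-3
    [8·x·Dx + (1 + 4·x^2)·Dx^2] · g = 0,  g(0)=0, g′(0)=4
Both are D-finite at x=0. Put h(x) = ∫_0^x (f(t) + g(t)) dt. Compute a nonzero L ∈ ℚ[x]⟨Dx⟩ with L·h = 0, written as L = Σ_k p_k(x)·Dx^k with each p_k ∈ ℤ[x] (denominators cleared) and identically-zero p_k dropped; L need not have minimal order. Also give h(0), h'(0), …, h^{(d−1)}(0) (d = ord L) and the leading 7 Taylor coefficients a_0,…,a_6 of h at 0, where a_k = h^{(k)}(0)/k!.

L = (-2808·x + 19008·x^3 + 10368·x^5)·Dx^2 + (9 + 1548·x^2 + 7344·x^4 + 5184·x^6)·Dx^3 + (-312·x + 2112·x^3 + 1152·x^5)·Dx^4 + (1 + 172·x^2 + 816·x^4 + 576·x^6)·Dx^5  (order 5).
h: a_k = 0, 0, 1/2, 0, -5/24, 0, 431/240, …
ICs: h(0) = 0, h′(0) = 0, h′′(0) = 1, h′′′(0) = 0, h′′′′(0) = -5.

f: a_k = 0, -3, 0, 9/2, 0, -81/40, 0, …
g: a_k = 0, 4, 0, -16/3, 0, 64/5, 0, …
h₀=f+g: left-lcm gives L₀, ord ≤ 4.
Integrate: L := L₀·Dx.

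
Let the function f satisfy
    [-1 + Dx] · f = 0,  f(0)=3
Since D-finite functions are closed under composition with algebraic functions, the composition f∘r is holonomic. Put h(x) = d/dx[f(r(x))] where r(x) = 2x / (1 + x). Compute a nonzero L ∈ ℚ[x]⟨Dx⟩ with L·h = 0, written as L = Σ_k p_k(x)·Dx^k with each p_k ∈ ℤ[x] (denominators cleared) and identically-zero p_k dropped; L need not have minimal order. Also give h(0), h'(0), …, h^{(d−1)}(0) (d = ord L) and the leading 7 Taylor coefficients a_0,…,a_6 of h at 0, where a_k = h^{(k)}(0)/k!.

f: a_k = 3, 3, 3/2, 1/2, 1/8, 1/40, 1/240, …
Change of var in L_f (x↦r) gives L₀.
h₀' ⇒ L via d/dx closure of L₀.
L = -2·x + (-1 - 2·x - x^2)·Dx  (order 1).
h: a_k = 6, 0, -6, 8, -6, 8/5, 10/3, …
ICs: h(0) = 6.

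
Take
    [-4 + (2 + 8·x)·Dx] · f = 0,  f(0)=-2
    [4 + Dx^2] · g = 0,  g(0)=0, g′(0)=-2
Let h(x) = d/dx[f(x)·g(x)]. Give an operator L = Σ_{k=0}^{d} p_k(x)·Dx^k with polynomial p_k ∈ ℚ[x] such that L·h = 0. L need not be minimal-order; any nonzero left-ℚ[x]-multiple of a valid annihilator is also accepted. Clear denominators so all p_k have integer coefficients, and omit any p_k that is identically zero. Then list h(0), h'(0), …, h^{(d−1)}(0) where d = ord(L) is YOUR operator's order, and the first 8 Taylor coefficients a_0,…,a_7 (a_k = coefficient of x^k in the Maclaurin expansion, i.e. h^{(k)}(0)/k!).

f: a_k = -2, -4, 4, -8, 20, -56, 168, -528, …
g: a_k = 0, -2, 0, 4/3, 0, -4/15, 0, 8/315, …
h₀=f·g: eliminate ⇒ L₀, order ≤ 1·2.
Differentiate: ansatz ord ≤ ord L₀ ⇒ L.
L = (8 + 96·x + 256·x^2 + 256·x^3 + 256·x^4) + (2 - 48·x^2 - 64·x^3)·Dx + (1 + 10·x + 36·x^2 + 64·x^3 + 64·x^4)·Dx^2  (order 2).
h: a_k = 4, 16, -32, 128/3, -512/3, 3072/5, -97792/45, 495616/63, …
ICs: h(0) = 4, h′(0) = 16.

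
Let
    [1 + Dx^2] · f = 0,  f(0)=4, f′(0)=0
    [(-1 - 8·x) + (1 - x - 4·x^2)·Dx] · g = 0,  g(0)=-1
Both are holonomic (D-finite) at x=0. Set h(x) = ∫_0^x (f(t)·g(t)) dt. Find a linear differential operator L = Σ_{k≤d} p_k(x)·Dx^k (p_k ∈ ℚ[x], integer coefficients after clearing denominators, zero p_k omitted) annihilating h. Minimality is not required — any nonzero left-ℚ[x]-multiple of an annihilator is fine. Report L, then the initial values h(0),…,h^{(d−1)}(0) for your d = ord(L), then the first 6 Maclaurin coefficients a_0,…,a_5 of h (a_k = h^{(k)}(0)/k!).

L = (7 + x + 4·x^2)·Dx + (2 + 16·x)·Dx^2 + (-1 + x + 4·x^2)·Dx^3  (order 3).
h: a_k = 0, -4, -2, -6, -17/2, -637/30, …
ICs: h(0) = 0, h′(0) = -4, h′′(0) = -4.

f: a_k = 4, 0, -2, 0, 1/6, 0, …
g: a_k = -1, -1, -5, -9, -29, -65, …
Product ⇒ symmetric product L₀, ord ≤ 2.
h=∫h₀ ⇒ L = L₀·Dx.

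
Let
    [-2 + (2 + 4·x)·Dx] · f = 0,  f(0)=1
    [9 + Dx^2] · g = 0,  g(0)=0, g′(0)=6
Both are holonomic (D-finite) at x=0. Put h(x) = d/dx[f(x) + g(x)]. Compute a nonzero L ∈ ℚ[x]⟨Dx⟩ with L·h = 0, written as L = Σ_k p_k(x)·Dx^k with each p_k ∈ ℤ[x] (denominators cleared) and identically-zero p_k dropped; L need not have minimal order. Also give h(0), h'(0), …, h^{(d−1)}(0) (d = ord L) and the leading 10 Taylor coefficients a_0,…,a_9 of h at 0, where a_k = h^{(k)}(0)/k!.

f: a_k = 1, 1, -1/2, 1/2, -5/8, 7/8, -21/16, 33/16, -429/128, 715/128, …
g: a_k = 0, 6, 0, -9, 0, 81/20, 0, -243/280, 0, 243/2240, …
Weyl lclm of L_f,L_g ⇒ L₀ (ord ≤ 3).
Derive L from L₀ (diff closure).
L = (-18 - 27·x - 27·x^2) + (-9 - 45·x - 81·x^2 - 54·x^3)·Dx + (-2 - 3·x - 3·x^2)·Dx^2 + (-1 - 5·x - 9·x^2 - 6·x^3)·Dx^3  (order 3).
h: a_k = 7, -1, -51/2, -5/2, 197/8, -63/8, 669/80, -429/16, 229599/4480, -12155/128, …
ICs: h(0) = 7, h′(0) = -1, h′′(0) = -51.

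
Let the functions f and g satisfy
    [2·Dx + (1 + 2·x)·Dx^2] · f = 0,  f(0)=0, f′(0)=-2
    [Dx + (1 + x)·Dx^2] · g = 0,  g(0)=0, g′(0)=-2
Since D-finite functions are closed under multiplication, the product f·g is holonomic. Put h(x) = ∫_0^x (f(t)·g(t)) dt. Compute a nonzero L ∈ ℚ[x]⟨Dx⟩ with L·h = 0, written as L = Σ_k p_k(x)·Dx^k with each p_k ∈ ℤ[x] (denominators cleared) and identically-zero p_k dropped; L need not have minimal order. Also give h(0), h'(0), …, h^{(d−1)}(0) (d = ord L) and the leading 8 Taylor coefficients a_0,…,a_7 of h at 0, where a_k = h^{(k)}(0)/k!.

f: a_k = 0, -2, 2, -8/3, 4, -32/5, 32/3, -128/7, …
g: a_k = 0, -2, 1, -2/3, 1/2, -2/5, 1/3, -2/7, …
h₀=f·g: eliminate ⇒ L₀, order ≤ 2·2.
h=∫₀ˣh₀: take L = L₀·Dx.
L = (20 + 48·x + 32·x^2)·Dx^2 + (66 + 268·x + 360·x^2 + 160·x^3)·Dx^3 + (32 + 180·x + 372·x^2 + 336·x^3 + 112·x^4)·Dx^4 + (3 + 22·x + 63·x^2 + 88·x^3 + 60·x^4 + 16·x^5)·Dx^5  (order 5).
h: a_k = 0, 0, 0, 4/3, -3/2, 26/15, -13/6, 131/45, …
ICs: h(0) = 0, h′(0) = 0, h′′(0) = 0, h′′′(0) = 8, h′′′′(0) = -36.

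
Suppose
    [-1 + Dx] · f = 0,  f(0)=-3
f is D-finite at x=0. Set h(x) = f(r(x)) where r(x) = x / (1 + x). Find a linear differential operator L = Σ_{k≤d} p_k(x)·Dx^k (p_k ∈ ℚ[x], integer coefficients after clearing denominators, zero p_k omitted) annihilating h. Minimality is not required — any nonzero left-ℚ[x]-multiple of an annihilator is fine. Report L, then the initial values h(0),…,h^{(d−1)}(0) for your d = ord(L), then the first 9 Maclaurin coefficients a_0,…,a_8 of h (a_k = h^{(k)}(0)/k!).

L = -1 + (1 + 2·x + x^2)·Dx  (order 1).
h: a_k = -3, -3, 3/2, -1/2, -1/8, 19/40, -151/240, 1091/1680, -7841/13440, …
ICs: h(0) = -3.

f: a_k = -3, -3, -3/2, -1/2, -1/8, -1/40, -1/240, -1/1680, -1/13440, …
Substitute x→r, Dx→(1/r')Dx; clear ⇒ L₀.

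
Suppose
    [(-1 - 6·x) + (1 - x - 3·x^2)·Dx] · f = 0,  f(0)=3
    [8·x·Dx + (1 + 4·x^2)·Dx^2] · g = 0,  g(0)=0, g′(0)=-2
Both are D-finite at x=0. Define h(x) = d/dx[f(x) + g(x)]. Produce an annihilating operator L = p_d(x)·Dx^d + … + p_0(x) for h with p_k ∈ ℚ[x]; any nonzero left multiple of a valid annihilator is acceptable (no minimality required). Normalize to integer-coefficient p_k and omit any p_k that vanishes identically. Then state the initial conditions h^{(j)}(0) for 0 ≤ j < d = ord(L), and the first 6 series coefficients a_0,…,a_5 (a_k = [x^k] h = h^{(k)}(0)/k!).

f: a_k = 3, 3, 12, 21, 57, 120, …
g: a_k = 0, -2, 0, 8/3, 0, -32/5, …
Sum ⇒ L₀ = lclm(L_f,L_g) in ℚ(x)⟨Dx⟩.
h=h₀': d/dx-closure on L₀ ⇒ L.
L = (-32 + 128·x + 1488·x^2 + 2880·x^3 + 8424·x^4 + 2592·x^6) + (25 + 160·x + 214·x^2 + 1188·x^3 + 2628·x^4 + 6264·x^5 + 432·x^6 + 2592·x^7)·Dx + (-4 - 9·x - 54·x^2 + 66·x^3 + x^4 + 444·x^5 + 720·x^6 + 144·x^7 + 432·x^8)·Dx^2  (order 2).
h: a_k = 1, 24, 71, 228, 568, 1746, …
ICs: h(0) = 1, h′(0) = 24.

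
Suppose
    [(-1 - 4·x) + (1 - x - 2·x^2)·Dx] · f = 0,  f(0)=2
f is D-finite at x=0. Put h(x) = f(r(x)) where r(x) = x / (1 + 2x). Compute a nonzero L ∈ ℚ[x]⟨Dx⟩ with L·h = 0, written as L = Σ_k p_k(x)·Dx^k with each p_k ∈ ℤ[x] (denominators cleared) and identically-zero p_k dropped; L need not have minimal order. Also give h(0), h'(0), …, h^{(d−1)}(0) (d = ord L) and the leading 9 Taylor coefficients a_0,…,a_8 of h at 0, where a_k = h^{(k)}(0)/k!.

f: a_k = 2, 2, 6, 10, 22, 42, 86, 170, 342, …
Substitute x→r, Dx→(1/r')Dx; clear ⇒ L₀.
L = (-1 - 6·x) + (1 + 5·x + 6·x^2)·Dx  (order 1).
h: a_k = 2, 2, 2, -6, 18, -54, 162, -486, 1458, …
ICs: h(0) = 2.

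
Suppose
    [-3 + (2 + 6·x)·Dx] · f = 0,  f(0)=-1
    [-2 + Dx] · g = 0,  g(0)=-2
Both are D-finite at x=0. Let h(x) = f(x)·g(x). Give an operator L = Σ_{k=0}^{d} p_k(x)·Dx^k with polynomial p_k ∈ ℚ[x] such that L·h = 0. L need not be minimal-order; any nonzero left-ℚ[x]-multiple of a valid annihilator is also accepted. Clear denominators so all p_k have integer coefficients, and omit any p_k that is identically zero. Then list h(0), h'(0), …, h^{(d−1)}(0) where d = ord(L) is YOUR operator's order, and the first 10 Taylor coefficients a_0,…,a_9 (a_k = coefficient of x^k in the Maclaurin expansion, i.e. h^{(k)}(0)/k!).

f: a_k = -1, -3/2, 9/8, -27/16, 405/128, -1701/256, 15309/1024, -72171/2048, 2814669/32768, -14073345/65536, …
g: a_k = -2, -4, -4, -8/3, -4/3, -8/15, -8/45, -16/315, -4/315, -8/2835, …
Sym-product of L_f,L_g gives L₀ (≤ ord 1).
L = (-7 - 12·x) + (2 + 6·x)·Dx  (order 1).
h: a_k = 2, 7, 31/4, 181/24, 241/192, 13279/1920, -276497/23040, 9930589/322560, -56288873/737280, 18061579639/92897280, …
ICs: h(0) = 2.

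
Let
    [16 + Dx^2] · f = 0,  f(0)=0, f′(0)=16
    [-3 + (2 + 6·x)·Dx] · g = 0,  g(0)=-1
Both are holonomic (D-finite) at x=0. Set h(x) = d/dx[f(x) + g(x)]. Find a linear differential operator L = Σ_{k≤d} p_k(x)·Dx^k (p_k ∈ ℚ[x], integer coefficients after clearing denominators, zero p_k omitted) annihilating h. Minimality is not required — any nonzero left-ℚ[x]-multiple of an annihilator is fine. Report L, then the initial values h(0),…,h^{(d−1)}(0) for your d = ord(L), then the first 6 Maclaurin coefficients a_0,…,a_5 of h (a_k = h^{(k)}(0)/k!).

L = (-9552 - 18432·x - 27648·x^2) + (-2912 - 21024·x - 55296·x^2 - 55296·x^3)·Dx + (-597 - 1152·x - 1728·x^2)·Dx^2 + (-182 - 1314·x - 3456·x^2 - 3456·x^3)·Dx^3  (order 3).
h: a_k = 29/2, 9/4, -2129/16, 405/32, 105557/768, 45927/512, …
ICs: h(0) = 29/2, h′(0) = 9/4, h′′(0) = -2129/8.

f: a_k = 0, 16, 0, -128/3, 0, 512/15, …
g: a_k = -1, -3/2, 9/8, -27/16, 405/128, -1701/256, …
h₀=f+g: left-lcm gives L₀, ord ≤ 3.
Differentiate: ansatz ord ≤ ord L₀ ⇒ L.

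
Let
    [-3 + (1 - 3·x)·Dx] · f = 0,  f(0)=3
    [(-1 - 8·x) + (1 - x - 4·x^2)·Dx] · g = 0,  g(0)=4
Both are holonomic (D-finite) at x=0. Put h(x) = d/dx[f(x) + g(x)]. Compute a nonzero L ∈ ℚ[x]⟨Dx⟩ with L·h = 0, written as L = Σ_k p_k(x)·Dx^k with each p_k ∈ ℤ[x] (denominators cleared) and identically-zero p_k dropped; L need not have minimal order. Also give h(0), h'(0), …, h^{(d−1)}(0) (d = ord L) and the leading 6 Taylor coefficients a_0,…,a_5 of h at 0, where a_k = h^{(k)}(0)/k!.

L = (54 - 288·x + 1728·x^2 - 2304·x^3 + 1728·x^4) + (-42·x - 144·x^2 + 1248·x^3 - 2088·x^4 + 1728·x^5)·Dx + (-1 + 16·x - 71·x^2 + 96·x^3 + 72·x^4 - 312·x^5 + 288·x^6)·Dx^2  (order 2).
h: a_k = 13, 94, 351, 1436, 4945, 17466, …
ICs: h(0) = 13, h′(0) = 94.

f: a_k = 3, 9, 27, 81, 243, 729, …
g: a_k = 4, 4, 20, 36, 116, 260, …
h₀=f+g: left-lcm gives L₀, ord ≤ 2.
Derive L from L₀ (diff closure).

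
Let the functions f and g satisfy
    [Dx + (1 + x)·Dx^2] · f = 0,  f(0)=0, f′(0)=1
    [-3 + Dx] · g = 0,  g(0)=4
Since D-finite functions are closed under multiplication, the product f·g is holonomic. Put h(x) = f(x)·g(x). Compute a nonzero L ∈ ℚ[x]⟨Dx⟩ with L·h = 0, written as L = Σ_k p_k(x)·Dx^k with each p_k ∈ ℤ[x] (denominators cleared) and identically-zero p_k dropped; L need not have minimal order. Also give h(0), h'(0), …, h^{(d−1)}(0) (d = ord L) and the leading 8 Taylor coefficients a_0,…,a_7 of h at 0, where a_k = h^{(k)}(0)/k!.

f: a_k = 0, 1, -1/2, 1/3, -1/4, 1/5, -1/6, 1/7, …
g: a_k = 4, 12, 18, 18, 27/2, 81/10, 81/20, 243/140, …
h₀=f·g: eliminate ⇒ L₀, order ≤ 2·1.
L = (6 + 9·x) + (-5 - 6·x)·Dx + (1 + x)·Dx^2  (order 2).
h: a_k = 0, 4, 10, 40/3, 12, 83/10, 55/12, 76/35, …
ICs: h(0) = 0, h′(0) = 4.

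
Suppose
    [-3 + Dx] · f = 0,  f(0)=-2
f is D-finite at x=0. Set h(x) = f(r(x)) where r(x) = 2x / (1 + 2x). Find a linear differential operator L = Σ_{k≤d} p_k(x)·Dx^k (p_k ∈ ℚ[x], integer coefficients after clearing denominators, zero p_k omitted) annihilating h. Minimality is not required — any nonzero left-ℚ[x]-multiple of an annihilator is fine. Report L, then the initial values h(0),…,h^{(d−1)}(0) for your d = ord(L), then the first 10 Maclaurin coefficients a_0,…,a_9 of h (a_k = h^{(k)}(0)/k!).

f: a_k = -2, -6, -9, -9, -27/4, -81/20, -81/40, -243/280, -729/2240, -243/2240, …
L₀ from L_f via x↦r, Dx↦r'^{-1}Dx.
L = -6 + (1 + 4·x + 4·x^2)·Dx  (order 1).
h: a_k = -2, -12, -12, 24, -12, -168/5, 552/5, -6576/35, 6492/35, 1704/35, …
ICs: h(0) = -2.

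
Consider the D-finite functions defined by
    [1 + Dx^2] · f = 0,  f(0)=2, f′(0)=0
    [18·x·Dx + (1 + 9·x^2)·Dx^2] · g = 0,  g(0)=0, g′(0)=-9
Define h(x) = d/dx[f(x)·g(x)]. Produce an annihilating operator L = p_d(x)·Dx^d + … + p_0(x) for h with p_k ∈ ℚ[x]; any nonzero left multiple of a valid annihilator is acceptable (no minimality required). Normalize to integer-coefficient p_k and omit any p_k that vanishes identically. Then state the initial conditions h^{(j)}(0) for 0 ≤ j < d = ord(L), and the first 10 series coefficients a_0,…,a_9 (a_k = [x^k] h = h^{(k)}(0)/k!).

L = (38998 + 738774·x^2 + 15162957·x^4 + 3032640·x^6 - 78732·x^8 - 1771470·x^10 + 531441·x^12) + (20772·x + 1033884·x^3 + 7902360·x^5 + 2624400·x^7 + 1180980·x^9 + 2125764·x^11)·Dx + (39368 + 755028·x^2 + 15369750·x^4 + 3887028·x^6 + 314928·x^8 - 1417176·x^10 + 1062882·x^12)·Dx^2 + (20772·x + 1033884·x^3 + 7902360·x^5 + 2624400·x^7 + 1180980·x^9 + 2125764·x^11)·Dx^3 + (370 + 16254·x^2 + 206793·x^4 + 854388·x^6 + 393660·x^8 + 354294·x^10 + 531441·x^12)·Dx^4  (order 4).
h: a_k = -18, 0, 189, 0, -6387/4, 0, 566341/40, 0, -56736333/448, 0, …
ICs: h(0) = -18, h′(0) = 0, h′′(0) = 378, h′′′(0) = 0.

f: a_k = 2, 0, -1, 0, 1/12, 0, -1/360, 0, 1/20160, 0, …
g: a_k = 0, -9, 0, 27, 0, -729/5, 0, 6561/7, 0, -6561, …
Sym-product of L_f,L_g gives L₀ (≤ ord 4).
Derive L from L₀ (diff closure).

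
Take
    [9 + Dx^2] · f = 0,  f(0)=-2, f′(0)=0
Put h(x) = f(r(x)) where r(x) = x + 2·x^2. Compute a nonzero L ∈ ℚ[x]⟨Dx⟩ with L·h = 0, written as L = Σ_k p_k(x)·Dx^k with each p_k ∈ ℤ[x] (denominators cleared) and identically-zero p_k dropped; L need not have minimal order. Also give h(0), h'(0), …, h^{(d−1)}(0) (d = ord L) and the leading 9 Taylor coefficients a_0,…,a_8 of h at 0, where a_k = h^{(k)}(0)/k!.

L = (9 + 108·x + 432·x^2 + 576·x^3) - 4·Dx + (1 + 4·x)·Dx^2  (order 2).
h: a_k = -2, 0, 9, 36, 117/4, -54, -6399/40, -1917/10, 29511/2240, …
ICs: h(0) = -2, h′(0) = 0.

f: a_k = -2, 0, 9, 0, -27/4, 0, 81/40, 0, -729/2240, …
Substitute x→r, Dx→(1/r')Dx; clear ⇒ L₀.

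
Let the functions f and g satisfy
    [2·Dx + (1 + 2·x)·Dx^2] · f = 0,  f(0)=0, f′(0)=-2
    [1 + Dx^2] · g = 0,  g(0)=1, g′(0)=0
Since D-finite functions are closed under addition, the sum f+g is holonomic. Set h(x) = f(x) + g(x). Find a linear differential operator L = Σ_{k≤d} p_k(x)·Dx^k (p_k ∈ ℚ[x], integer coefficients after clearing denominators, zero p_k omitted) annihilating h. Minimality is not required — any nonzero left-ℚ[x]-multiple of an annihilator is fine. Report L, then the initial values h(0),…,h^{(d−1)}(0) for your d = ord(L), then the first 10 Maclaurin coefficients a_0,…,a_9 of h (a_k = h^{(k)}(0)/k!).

L = (50 + 8·x + 8·x^2)·Dx + (9 + 22·x + 12·x^2 + 8·x^3)·Dx^2 + (50 + 8·x + 8·x^2)·Dx^3 + (9 + 22·x + 12·x^2 + 8·x^3)·Dx^4  (order 4).
h: a_k = 1, -2, 3/2, -8/3, 97/24, -32/5, 7679/720, -128/7, 1290241/40320, -512/9, …
ICs: h(0) = 1, h′(0) = -2, h′′(0) = 3, h′′′(0) = -16.

f: a_k = 0, -2, 2, -8/3, 4, -32/5, 32/3, -128/7, 32, -512/9, …
g: a_k = 1, 0, -1/2, 0, 1/24, 0, -1/720, 0, 1/40320, 0, …
h₀=f+g: left-lcm gives L₀, ord ≤ 4.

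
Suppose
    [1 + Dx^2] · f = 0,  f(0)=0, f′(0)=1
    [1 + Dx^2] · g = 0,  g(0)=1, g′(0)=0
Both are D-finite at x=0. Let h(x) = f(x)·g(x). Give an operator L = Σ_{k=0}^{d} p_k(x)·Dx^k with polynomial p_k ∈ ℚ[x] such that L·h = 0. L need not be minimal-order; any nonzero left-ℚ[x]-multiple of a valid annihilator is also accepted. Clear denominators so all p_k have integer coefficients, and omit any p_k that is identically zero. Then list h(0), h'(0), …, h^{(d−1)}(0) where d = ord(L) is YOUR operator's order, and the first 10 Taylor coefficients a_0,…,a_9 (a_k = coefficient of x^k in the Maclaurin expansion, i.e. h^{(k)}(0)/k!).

f: a_k = 0, 1, 0, -1/6, 0, 1/120, 0, -1/5040, 0, 1/362880, …
g: a_k = 1, 0, -1/2, 0, 1/24, 0, -1/720, 0, 1/40320, 0, …
Sym-product of L_f,L_g gives L₀ (≤ ord 4).
L = 4·Dx + Dx^3  (order 3).
h: a_k = 0, 1, 0, -2/3, 0, 2/15, 0, -4/315, 0, 2/2835, …
ICs: h(0) = 0, h′(0) = 1, h′′(0) = 0.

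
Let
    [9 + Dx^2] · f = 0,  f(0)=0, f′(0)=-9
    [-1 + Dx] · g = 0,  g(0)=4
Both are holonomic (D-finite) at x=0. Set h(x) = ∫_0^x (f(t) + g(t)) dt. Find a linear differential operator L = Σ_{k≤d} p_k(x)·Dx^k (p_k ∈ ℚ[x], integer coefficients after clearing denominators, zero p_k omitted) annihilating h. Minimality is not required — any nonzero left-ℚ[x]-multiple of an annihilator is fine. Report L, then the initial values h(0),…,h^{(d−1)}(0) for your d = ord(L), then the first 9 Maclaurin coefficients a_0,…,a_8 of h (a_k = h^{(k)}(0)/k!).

f: a_k = 0, -9, 0, 27/2, 0, -243/40, 0, 729/560, 0, …
g: a_k = 4, 4, 2, 2/3, 1/6, 1/30, 1/180, 1/1260, 1/10080, …
Weyl lclm of L_f,L_g ⇒ L₀ (ord ≤ 3).
h=∫h₀ ⇒ L = L₀·Dx.
L = -9·Dx + 9·Dx^2 - Dx^3 + Dx^4  (order 4).
h: a_k = 0, 4, -5/2, 2/3, 85/24, 1/30, -145/144, 1/1260, 1313/8064, …
ICs: h(0) = 0, h′(0) = 4, h′′(0) = -5, h′′′(0) = 4.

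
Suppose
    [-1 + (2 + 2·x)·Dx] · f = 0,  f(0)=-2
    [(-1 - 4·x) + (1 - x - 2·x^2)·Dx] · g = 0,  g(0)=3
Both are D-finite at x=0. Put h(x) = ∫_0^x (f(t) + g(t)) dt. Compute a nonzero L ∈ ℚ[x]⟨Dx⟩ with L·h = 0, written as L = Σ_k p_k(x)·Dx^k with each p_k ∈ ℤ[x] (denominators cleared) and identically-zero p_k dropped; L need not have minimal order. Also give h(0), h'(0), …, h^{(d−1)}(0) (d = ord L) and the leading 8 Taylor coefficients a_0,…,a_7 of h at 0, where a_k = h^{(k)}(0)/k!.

L = (13 + 26·x + 40·x^2)·Dx + (-25 - 69·x - 144·x^2 - 100·x^3)·Dx^2 + (2 + 20·x - 6·x^2 - 64·x^3 - 40·x^4)·Dx^3  (order 3).
h: a_k = 0, 1, 1, 37/12, 119/32, 2117/320, 8057/768, 66069/3584, …
ICs: h(0) = 0, h′(0) = 1, h′′(0) = 2.

f: a_k = -2, -1, 1/4, -1/8, 5/64, -7/128, 21/512, -33/1024, …
g: a_k = 3, 3, 9, 15, 33, 63, 129, 255, …
Sum ⇒ L₀ = lclm(L_f,L_g) in ℚ(x)⟨Dx⟩.
Integrate: L := L₀·Dx.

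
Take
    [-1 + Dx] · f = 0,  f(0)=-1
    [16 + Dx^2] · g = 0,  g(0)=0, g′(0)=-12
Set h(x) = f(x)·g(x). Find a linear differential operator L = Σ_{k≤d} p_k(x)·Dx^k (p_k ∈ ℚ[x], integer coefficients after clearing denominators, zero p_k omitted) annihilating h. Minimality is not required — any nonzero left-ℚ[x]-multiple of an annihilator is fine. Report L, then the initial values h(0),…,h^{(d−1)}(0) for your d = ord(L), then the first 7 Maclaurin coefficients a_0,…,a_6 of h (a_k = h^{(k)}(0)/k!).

f: a_k = -1, -1, -1/2, -1/6, -1/24, -1/120, -1/720, …
g: a_k = 0, -12, 0, 32, 0, -128/5, 0, …
h₀=f·g: eliminate ⇒ L₀, order ≤ 1·2.
L = 17 - 2·Dx + Dx^2  (order 2).
h: a_k = 0, 12, 12, -26, -30, 101/10, 611/30, …
ICs: h(0) = 0, h′(0) = 12.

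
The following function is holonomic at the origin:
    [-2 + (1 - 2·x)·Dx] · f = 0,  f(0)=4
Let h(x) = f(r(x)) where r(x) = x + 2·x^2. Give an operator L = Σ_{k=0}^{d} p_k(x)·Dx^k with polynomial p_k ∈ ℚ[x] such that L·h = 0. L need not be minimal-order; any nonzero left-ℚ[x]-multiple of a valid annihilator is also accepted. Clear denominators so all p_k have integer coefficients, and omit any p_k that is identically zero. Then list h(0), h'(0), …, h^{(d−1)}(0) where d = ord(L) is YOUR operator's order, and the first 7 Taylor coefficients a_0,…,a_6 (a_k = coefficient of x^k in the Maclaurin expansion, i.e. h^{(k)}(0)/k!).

f: a_k = 4, 8, 16, 32, 64, 128, 256, …
h₀=f(r): pull back L_f along r ⇒ L₀.
L = (2 + 8·x) + (-1 + 2·x + 4·x^2)·Dx  (order 1).
h: a_k = 4, 8, 32, 96, 320, 1024, 3328, …
ICs: h(0) = 4.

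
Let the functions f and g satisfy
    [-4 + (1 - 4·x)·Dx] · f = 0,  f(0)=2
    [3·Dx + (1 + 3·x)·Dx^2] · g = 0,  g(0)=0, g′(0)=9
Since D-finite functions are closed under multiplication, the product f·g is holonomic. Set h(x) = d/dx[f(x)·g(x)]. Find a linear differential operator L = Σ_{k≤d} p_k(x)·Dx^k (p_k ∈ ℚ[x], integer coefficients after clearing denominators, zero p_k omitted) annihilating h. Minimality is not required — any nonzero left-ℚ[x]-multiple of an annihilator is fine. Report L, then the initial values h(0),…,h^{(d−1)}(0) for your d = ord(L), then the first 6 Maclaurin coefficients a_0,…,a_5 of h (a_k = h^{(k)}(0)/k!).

f: a_k = 2, 8, 32, 128, 512, 2048, …
g: a_k = 0, 9, -27/2, 27, -243/4, 729/5, …
h₀=f·g: eliminate ⇒ L₀, order ≤ 1·2.
h₀' ⇒ L via d/dx closure of L₀.
L = 48 + (6 + 60·x)·Dx + (-1 + x + 12·x^2)·Dx^2  (order 2).
h: a_k = 18, 90, 702, 3258, 17748, 404082/5, …
ICs: h(0) = 18, h′(0) = 90.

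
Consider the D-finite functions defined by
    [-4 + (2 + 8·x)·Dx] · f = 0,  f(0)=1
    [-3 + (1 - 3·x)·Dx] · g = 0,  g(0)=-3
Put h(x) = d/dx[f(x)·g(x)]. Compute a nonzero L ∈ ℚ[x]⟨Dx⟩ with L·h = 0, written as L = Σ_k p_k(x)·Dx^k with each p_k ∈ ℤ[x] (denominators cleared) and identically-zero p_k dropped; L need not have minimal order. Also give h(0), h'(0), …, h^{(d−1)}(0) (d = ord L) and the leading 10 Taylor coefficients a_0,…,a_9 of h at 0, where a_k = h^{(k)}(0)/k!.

f: a_k = 1, 2, -2, 4, -10, 28, -84, 264, -858, 2860, …
g: a_k = -3, -9, -27, -81, -243, -729, -2187, -6561, -19683, -59049, …
Product ⇒ symmetric product L₀, ord ≤ 1.
h=h₀': d/dx-closure on L₀ ⇒ L.
L = (26 + 180·x + 108·x^2) + (-5 - 11·x + 54·x^2 + 72·x^3)·Dx  (order 1).
h: a_k = -15, -78, -387, -1428, -5775, -19278, -73017, -229752, -852633, -2550390, …
ICs: h(0) = -15.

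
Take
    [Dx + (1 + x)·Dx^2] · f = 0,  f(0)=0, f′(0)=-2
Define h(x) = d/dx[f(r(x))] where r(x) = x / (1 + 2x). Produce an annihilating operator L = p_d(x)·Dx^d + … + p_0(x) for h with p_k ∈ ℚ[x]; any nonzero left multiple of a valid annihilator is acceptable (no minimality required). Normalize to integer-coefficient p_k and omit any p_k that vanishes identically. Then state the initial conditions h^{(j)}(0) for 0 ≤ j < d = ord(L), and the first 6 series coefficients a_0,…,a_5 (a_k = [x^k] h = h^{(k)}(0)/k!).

f: a_k = 0, -2, 1, -2/3, 1/2, -2/5, …
L₀ from L_f via x↦r, Dx↦r'^{-1}Dx.
Differentiate: ansatz ord ≤ ord L₀ ⇒ L.
L = (5 + 12·x) + (1 + 5·x + 6·x^2)·Dx  (order 1).
h: a_k = -2, 10, -38, 130, -422, 1330, …
ICs: h(0) = -2.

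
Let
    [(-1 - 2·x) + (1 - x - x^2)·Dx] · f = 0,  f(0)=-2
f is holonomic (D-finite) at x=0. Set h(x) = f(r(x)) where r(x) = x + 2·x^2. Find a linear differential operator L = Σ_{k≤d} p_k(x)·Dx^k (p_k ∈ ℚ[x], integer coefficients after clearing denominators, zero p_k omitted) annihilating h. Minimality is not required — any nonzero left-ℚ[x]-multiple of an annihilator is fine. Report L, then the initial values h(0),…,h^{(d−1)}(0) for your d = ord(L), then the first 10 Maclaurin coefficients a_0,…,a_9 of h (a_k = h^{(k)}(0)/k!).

f: a_k = -2, -2, -4, -6, -10, -16, -26, -42, -68, -110, …
f∘r: x↦r, Dx↦Dx/r' in L_f ⇒ L₀.
L = (1 + 6·x + 12·x^2 + 16·x^3) + (-1 + x + 3·x^2 + 4·x^3 + 4·x^4)·Dx  (order 1).
h: a_k = -2, -2, -8, -22, -62, -168, -474, -1314, -3656, -10166, …
ICs: h(0) = -2.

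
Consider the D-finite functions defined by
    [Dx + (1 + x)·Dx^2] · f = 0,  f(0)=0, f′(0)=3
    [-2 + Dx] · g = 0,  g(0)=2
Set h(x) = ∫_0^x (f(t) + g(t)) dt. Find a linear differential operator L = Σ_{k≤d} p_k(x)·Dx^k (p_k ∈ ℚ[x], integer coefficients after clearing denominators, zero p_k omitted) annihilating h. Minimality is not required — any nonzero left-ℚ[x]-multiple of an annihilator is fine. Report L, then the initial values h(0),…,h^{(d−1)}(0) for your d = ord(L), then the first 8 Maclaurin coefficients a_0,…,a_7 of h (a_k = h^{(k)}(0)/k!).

L = (-8 - 4·x)·Dx^2 + (-2 - 8·x - 4·x^2)·Dx^3 + (3 + 5·x + 2·x^2)·Dx^4  (order 4).
h: a_k = 0, 2, 7/2, 5/6, 11/12, 7/60, 17/90, -29/630, …
ICs: h(0) = 0, h′(0) = 2, h′′(0) = 7, h′′′(0) = 5.

f: a_k = 0, 3, -3/2, 1, -3/4, 3/5, -1/2, 3/7, …
g: a_k = 2, 4, 4, 8/3, 4/3, 8/15, 8/45, 16/315, …
Weyl lclm of L_f,L_g ⇒ L₀ (ord ≤ 3).
h=∫₀ˣh₀: take L = L₀·Dx.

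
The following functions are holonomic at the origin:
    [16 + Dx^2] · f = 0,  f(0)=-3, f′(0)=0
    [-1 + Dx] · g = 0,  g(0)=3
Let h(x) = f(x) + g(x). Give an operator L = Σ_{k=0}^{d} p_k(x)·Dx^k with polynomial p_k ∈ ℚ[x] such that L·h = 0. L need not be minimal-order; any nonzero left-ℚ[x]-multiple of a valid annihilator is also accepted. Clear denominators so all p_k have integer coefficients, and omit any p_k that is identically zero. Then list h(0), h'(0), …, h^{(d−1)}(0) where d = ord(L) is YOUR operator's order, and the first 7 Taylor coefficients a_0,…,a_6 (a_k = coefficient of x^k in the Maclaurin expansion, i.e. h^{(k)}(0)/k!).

L = -16 + 16·Dx - Dx^2 + Dx^3  (order 3).
h: a_k = 0, 3, 51/2, 1/2, -255/8, 1/40, 4097/240, …
ICs: h(0) = 0, h′(0) = 3, h′′(0) = 51.

f: a_k = -3, 0, 24, 0, -32, 0, 256/15, …
g: a_k = 3, 3, 3/2, 1/2, 1/8, 1/40, 1/240, …
L₀ := lclm(L_f,L_g); ord L₀ ≤ 2+1.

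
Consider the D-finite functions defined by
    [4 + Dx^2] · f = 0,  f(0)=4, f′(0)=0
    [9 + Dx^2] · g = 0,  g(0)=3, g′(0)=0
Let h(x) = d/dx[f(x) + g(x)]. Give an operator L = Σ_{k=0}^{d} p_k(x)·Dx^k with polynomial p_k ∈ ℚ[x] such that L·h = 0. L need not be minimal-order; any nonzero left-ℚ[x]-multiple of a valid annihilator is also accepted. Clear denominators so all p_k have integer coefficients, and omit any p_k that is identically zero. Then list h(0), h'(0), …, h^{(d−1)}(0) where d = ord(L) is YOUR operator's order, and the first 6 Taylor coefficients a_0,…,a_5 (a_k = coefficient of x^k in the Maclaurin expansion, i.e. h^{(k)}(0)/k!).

L = 36 + 13·Dx^2 + Dx^4  (order 4).
h: a_k = 0, -43, 0, 307/6, 0, -2443/120, …
ICs: h(0) = 0, h′(0) = -43, h′′(0) = 0, h′′′(0) = 307.

f: a_k = 4, 0, -8, 0, 8/3, 0, …
g: a_k = 3, 0, -27/2, 0, 81/8, 0, …
Sum ⇒ L₀ = lclm(L_f,L_g) in ℚ(x)⟨Dx⟩.
Differentiate: ansatz ord ≤ ord L₀ ⇒ L.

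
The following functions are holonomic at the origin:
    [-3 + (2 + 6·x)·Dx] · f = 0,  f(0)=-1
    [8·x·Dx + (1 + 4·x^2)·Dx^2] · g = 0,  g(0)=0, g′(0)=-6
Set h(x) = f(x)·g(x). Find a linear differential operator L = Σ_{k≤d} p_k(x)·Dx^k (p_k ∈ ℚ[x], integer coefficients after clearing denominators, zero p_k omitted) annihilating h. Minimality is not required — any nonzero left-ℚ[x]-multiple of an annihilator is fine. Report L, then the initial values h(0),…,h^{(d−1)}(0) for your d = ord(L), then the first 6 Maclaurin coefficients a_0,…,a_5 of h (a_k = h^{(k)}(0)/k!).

f: a_k = -1, -3/2, 9/8, -27/16, 405/128, -1701/256, …
g: a_k = 0, -6, 0, 8, 0, -96/5, …
f·g: L₀ = L_f ⊗_s L_g, ord ≤ 1·2.
L = (27 - 48·x - 36·x^2) + (-12 - 4·x + 144·x^2 + 144·x^3)·Dx + (4 + 24·x + 52·x^2 + 96·x^3 + 144·x^4)·Dx^2  (order 2).
h: a_k = 0, 6, 9, -59/4, -15/8, 2949/320, …
ICs: h(0) = 0, h′(0) = 6.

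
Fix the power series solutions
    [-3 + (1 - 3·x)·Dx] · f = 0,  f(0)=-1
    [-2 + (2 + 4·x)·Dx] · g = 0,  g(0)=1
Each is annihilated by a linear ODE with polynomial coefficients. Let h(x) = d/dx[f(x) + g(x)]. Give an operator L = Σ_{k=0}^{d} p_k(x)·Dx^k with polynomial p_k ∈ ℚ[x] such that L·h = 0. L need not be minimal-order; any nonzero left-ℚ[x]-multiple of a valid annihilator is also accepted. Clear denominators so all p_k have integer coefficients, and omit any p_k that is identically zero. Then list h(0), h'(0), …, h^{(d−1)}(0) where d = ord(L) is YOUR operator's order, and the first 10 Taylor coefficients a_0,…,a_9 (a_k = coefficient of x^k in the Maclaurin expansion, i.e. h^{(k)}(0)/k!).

f: a_k = -1, -3, -9, -27, -81, -243, -729, -2187, -6561, -19683, …
g: a_k = 1, 1, -1/2, 1/2, -5/8, 7/8, -21/16, 33/16, -429/128, 715/128, …
Weyl lclm of L_f,L_g ⇒ L₀ (ord ≤ 2).
Differentiate: ansatz ord ≤ ord L₀ ⇒ L.
L = (-72 - 54·x) + (-51 - 234·x - 189·x^2)·Dx + (7 + 2·x - 51·x^2 - 54·x^3)·Dx^2  (order 2).
h: a_k = -2, -19, -159/2, -653/2, -9685/8, -35055/8, -244713/16, -840237/16, -22668381/128, -75594875/128, …
ICs: h(0) = -2, h′(0) = -19.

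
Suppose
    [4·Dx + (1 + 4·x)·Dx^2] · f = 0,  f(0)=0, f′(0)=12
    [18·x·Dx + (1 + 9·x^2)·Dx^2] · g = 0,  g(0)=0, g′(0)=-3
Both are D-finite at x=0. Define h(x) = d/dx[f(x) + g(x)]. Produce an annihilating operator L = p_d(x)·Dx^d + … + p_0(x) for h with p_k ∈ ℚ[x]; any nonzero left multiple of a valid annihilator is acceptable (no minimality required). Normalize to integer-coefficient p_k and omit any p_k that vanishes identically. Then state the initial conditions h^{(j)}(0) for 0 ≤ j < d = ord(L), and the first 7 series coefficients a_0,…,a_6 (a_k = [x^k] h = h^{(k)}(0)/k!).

L = (-36 - 432·x + 972·x^2 + 1296·x^3) + (-25 - 72·x - 189·x^2 + 1944·x^3 + 2592·x^4)·Dx + (-2 + x + 36·x^2 + 81·x^3 + 486·x^4 + 648·x^5)·Dx^2  (order 2).
h: a_k = 9, -48, 219, -768, 2829, -12288, 51339, …
ICs: h(0) = 9, h′(0) = -48.

f: a_k = 0, 12, -24, 64, -192, 3072/5, -2048, …
g: a_k = 0, -3, 0, 9, 0, -243/5, 0, …
h₀=f+g: left-lcm gives L₀, ord ≤ 4.
Derive L from L₀ (diff closure).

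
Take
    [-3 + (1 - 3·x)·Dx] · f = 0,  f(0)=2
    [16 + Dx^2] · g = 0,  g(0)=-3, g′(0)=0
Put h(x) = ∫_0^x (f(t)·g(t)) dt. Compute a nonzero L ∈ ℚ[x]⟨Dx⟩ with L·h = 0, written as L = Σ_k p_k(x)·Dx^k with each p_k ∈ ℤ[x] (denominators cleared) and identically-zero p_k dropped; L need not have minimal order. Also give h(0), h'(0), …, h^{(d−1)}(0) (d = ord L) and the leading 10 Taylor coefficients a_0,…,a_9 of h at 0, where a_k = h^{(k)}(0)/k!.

L = (-16 + 48·x)·Dx + 6·Dx^2 + (-1 + 3·x)·Dx^3  (order 3).
h: a_k = 0, -6, -9, -2, -9/2, -118/5, -59, -15418/105, -7709/20, -972358/945, …
ICs: h(0) = 0, h′(0) = -6, h′′(0) = -18.

f: a_k = 2, 6, 18, 54, 162, 486, 1458, 4374, 13122, 39366, …
g: a_k = -3, 0, 24, 0, -32, 0, 256/15, 0, -512/105, 0, …
L₀ := L_f ⊗_s L_g (sym. prod.), ord ≤ 2.
h=∫₀ˣh₀: take L = L₀·Dx.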